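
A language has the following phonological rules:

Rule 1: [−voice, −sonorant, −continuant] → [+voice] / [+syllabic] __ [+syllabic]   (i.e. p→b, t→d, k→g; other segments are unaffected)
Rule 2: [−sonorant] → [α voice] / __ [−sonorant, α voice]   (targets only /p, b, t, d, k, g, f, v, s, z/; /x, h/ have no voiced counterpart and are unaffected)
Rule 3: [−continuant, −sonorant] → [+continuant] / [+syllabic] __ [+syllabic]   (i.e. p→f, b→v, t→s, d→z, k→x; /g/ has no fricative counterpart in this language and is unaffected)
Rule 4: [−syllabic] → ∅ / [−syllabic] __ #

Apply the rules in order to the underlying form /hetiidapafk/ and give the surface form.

Rule 1 (intervocalic voicing): /t/ is a voiceless stop between vowels /e/ and /i/, so it voices to [d]. /p/ is a voiceless stop between vowels /a/ and /a/, so it voices to [b]. /hetiidapafk/ → hediidabafk.
Rule 2 (regressive voicing assimilation): no segment meets the environment; /hediidabafk/ is unchanged.
Rule 3 (intervocalic spirantization): /d/ is a stop between vowels /e/ and /i/, so it spirantizes to the fricative [z]. /d/ is a stop between vowels /i/ and /a/, so it spirantizes to the fricative [z]. /b/ is a stop between vowels /a/ and /a/, so it spirantizes to the fricative [v]. /hediidabafk/ → heziizavafk.
Rule 4 (final cluster simplification): /k/ is the second consonant of a word-final cluster /fk/, so it deletes. /heziizavafk/ → heziizavaf.

heziizavaf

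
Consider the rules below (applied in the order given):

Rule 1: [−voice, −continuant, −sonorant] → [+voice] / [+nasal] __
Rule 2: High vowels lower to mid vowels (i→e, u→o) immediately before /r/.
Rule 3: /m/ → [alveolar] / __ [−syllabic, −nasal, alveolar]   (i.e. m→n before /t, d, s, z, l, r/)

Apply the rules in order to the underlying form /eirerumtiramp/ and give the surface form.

Rule 1 (post-nasal voicing): /t/ is a voiceless stop immediately after the nasal /m/, so it voices to [d]. /p/ is a voiceless stop immediately after the nasal /m/, so it voices to [b]. /eirerumtiramp/ → eirerumdiramb.
Rule 2 (pre-rhotic lowering): /i/ is a high vowel immediately before /r/, so it lowers to [e]. /i/ is a high vowel immediately before /r/, so it lowers to [e]. /eirerumdiramb/ → eererumderamb.
Rule 3 (nasal place assimilation): /m/ precedes the alveolar consonant /d/, so it assimilates in place to [n]. /eererumderamb/ → eererunderamb.

eererunderamb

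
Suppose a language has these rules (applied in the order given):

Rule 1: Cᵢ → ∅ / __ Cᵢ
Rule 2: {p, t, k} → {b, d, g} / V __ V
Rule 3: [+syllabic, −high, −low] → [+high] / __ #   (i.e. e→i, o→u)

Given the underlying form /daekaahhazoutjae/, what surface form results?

Rule 1 (degemination): /hh/ is a geminate; the first /h/ deletes. /daekaahhazoutjae/ → daekaahazoutjae.
Rule 2 (intervocalic voicing): /k/ is a voiceless stop between vowels /e/ and /a/, so it voices to [g]. /daekaahazoutjae/ → daegaahazoutjae.
Rule 3 (final vowel raising): /e/ is a mid vowel in word-final position, so it raises to [i]. /daegaahazoutjae/ → daegaahazoutjai.

daegaahazoutjai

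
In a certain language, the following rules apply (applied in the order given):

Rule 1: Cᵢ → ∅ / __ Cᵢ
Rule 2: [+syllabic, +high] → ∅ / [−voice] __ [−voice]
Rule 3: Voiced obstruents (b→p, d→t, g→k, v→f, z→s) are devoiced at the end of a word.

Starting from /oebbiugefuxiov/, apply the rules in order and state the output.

Rule 1 (degemination): /bb/ is a geminate; the first /b/ deletes. /oebbiugefuxiov/ → oebiugefuxiov.
Rule 2 (high vowel syncope): /u/ is a high vowel flanked by voiceless consonants /f/ and /x/, so it deletes. /oebiugefuxiov/ → oebiugefxiov.
Rule 3 (final devoicing): /v/ is a voiced obstruent in word-final position, so it devoices to [f]. /oebiugefxiov/ → oebiugefxiof.

oebiugefxiof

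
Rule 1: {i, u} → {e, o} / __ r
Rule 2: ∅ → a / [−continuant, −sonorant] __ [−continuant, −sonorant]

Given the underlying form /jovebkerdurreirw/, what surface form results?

jovebakerdorreerw

Rule 1 (pre-rhotic lowering): /u/ is a high vowel immediately before /r/, so it lowers to [o]. /i/ is a high vowel immediately before /r/, so it lowers to [e]. /jovebkerdurreirw/ → jovebkerdorreerw.
Rule 2 (stop-cluster a-epenthesis): /b/ and /k/ form a stop–stop cluster, so [a] is inserted between them. /jovebkerdorreerw/ → jovebakerdorreerw.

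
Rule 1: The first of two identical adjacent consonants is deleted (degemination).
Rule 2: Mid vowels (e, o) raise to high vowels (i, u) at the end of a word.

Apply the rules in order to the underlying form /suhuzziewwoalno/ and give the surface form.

Rule 1 (degemination): /zz/ is a geminate; the first /z/ deletes. /ww/ is a geminate; the first /w/ deletes. /suhuzziewwoalno/ → suhuziewoalno.
Rule 2 (final vowel raising): /o/ is a mid vowel in word-final position, so it raises to [u]. /suhuziewoalno/ → suhuziewoalnu.

suhuziewoalnu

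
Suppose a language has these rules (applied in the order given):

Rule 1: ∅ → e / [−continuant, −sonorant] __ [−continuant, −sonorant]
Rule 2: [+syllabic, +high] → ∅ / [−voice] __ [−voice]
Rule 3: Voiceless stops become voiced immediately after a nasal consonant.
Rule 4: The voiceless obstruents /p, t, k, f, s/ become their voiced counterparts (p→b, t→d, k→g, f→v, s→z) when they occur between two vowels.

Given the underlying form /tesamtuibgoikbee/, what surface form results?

tezamduibegoigebee

Rule 1 (stop-cluster e-epenthesis): /b/ and /g/ form a stop–stop cluster, so [e] is inserted between them. /k/ and /b/ form a stop–stop cluster, so [e] is inserted between them. /tesamtuibgoikbee/ → tesamtuibegoikebee.
Rule 2 (high vowel syncope): no segment meets the environment; /tesamtuibegoikebee/ is unchanged.
Rule 3 (post-nasal voicing): /t/ is a voiceless stop immediately after the nasal /m/, so it voices to [d]. /tesamtuibegoikebee/ → tesamduibegoikebee.
Rule 4 (intervocalic voicing): /s/ is a voiceless obstruent between vowels /e/ and /a/, so it voices to [z]. /k/ is a voiceless obstruent between vowels /i/ and /e/, so it voices to [g]. /tesamduibegoikebee/ → tezamduibegoigebee.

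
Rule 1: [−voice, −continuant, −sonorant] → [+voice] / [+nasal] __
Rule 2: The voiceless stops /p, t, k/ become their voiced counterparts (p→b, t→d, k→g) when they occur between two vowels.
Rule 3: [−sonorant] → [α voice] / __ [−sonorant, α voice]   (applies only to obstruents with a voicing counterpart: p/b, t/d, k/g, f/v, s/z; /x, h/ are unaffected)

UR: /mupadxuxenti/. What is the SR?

mubatxuxendi

Rule 1 (post-nasal voicing): /t/ is a voiceless stop immediately after the nasal /n/, so it voices to [d]. /mupadxuxenti/ → mupadxuxendi.
Rule 2 (intervocalic voicing): /p/ is a voiceless stop between vowels /u/ and /a/, so it voices to [b]. /mupadxuxendi/ → mubadxuxendi.
Rule 3 (regressive voicing assimilation): /d/ precedes the voiceless obstruent /x/, so it devoices to [t] by assimilation. /mubadxuxendi/ → mubatxuxendi.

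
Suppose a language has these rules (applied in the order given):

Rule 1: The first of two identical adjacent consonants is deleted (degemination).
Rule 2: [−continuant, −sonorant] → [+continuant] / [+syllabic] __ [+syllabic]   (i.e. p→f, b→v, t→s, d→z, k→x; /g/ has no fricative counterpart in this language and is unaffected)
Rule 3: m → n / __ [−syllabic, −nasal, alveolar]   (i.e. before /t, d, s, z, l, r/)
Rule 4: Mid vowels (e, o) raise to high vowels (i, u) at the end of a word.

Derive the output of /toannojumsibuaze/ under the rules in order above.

toanojunsivuazi

Rule 1 (degemination): /nn/ is a geminate; the first /n/ deletes. /toannojumsibuaze/ → toanojumsibuaze.
Rule 2 (intervocalic spirantization): /b/ is a stop between vowels /i/ and /u/, so it spirantizes to the fricative [v]. /toanojumsibuaze/ → toanojumsivuaze.
Rule 3 (nasal place assimilation): /m/ precedes the alveolar consonant /s/, so it assimilates in place to [n]. /toanojumsivuaze/ → toanojunsivuaze.
Rule 4 (final vowel raising): /e/ is a mid vowel in word-final position, so it raises to [i]. /toanojunsivuaze/ → toanojunsivuazi.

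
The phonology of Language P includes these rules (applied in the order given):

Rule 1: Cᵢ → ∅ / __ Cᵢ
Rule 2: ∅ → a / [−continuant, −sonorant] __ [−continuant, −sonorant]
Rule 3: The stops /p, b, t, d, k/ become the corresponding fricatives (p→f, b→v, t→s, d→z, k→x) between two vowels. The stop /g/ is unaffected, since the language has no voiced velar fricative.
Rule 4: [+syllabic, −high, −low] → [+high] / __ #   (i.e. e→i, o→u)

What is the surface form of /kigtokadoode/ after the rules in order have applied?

kigasoxazoozi

Rule 1 (degemination): no segment meets the environment; /kigtokadoode/ is unchanged.
Rule 2 (stop-cluster a-epenthesis): /g/ and /t/ form a stop–stop cluster, so [a] is inserted between them. /kigtokadoode/ → kigatokadoode.
Rule 3 (intervocalic spirantization): /t/ is a stop between vowels /a/ and /o/, so it spirantizes to the fricative [s]. /k/ is a stop between vowels /o/ and /a/, so it spirantizes to the fricative [x]. /d/ is a stop between vowels /a/ and /o/, so it spirantizes to the fricative [z]. /d/ is a stop between vowels /o/ and /e/, so it spirantizes to the fricative [z]. /kigatokadoode/ → kigasoxazooze.
Rule 4 (final vowel raising): /e/ is a mid vowel in word-final position, so it raises to [i]. /kigasoxazooze/ → kigasoxazoozi.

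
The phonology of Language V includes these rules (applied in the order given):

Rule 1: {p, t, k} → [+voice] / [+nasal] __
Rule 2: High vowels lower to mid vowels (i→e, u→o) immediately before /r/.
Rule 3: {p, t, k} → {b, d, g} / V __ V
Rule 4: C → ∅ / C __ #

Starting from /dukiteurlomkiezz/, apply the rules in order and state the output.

dugideorlomgiez

Rule 1 (post-nasal voicing): /k/ is a voiceless stop immediately after the nasal /m/, so it voices to [g]. /dukiteurlomkiezz/ → dukiteurlomgiezz.
Rule 2 (pre-rhotic lowering): /u/ is a high vowel immediately before /r/, so it lowers to [o]. /dukiteurlomgiezz/ → dukiteorlomgiezz.
Rule 3 (intervocalic voicing): /k/ is a voiceless stop between vowels /u/ and /i/, so it voices to [g]. /t/ is a voiceless stop between vowels /i/ and /e/, so it voices to [d]. /dukiteorlomgiezz/ → dugideorlomgiezz.
Rule 4 (final cluster simplification): /z/ is the second consonant of a word-final cluster /zz/, so it deletes. /dugideorlomgiezz/ → dugideorlomgiez.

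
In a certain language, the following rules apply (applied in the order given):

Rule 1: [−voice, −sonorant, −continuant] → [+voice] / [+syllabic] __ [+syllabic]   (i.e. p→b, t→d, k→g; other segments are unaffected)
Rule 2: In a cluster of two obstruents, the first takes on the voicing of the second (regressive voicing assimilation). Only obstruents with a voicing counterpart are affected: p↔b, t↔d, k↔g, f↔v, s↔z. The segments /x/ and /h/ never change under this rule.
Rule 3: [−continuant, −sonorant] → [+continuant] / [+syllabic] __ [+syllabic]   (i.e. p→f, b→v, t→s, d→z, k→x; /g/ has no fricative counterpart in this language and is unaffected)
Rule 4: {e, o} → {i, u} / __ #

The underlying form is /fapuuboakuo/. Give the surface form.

Rule 1 (intervocalic voicing): /p/ is a voiceless stop between vowels /a/ and /u/, so it voices to [b]. /k/ is a voiceless stop between vowels /a/ and /u/, so it voices to [g]. /fapuuboakuo/ → fabuuboaguo.
Rule 2 (regressive voicing assimilation): no segment meets the environment; /fabuuboaguo/ is unchanged.
Rule 3 (intervocalic spirantization): /b/ is a stop between vowels /a/ and /u/, so it spirantizes to the fricative [v]. /b/ is a stop between vowels /u/ and /o/, so it spirantizes to the fricative [v]. /fabuuboaguo/ → favuuvoaguo.
Rule 4 (final vowel raising): /o/ is a mid vowel in word-final position, so it raises to [u]. /favuuvoaguo/ → favuuvoaguu.

favuuvoaguu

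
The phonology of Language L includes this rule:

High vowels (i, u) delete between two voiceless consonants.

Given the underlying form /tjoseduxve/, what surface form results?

No segment of /tjoseduxve/ meets the structural description of the rule, so the form surfaces unchanged.

tjoseduxve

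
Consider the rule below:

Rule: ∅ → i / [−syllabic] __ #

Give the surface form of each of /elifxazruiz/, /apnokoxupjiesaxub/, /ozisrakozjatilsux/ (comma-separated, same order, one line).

/elifxazruiz/: the form ends in the consonant /z/, so [i] is inserted word-finally. → [elifxazruizi].
/apnokoxupjiesaxub/: the form ends in the consonant /b/, so [i] is inserted word-finally. → [apnokoxupjiesaxubi].
/ozisrakozjatilsux/: the form ends in the consonant /x/, so [i] is inserted word-finally. → [ozisrakozjatilsuxi].

elifxazruizi, apnokoxupjiesaxubi, ozisrakozjatilsuxi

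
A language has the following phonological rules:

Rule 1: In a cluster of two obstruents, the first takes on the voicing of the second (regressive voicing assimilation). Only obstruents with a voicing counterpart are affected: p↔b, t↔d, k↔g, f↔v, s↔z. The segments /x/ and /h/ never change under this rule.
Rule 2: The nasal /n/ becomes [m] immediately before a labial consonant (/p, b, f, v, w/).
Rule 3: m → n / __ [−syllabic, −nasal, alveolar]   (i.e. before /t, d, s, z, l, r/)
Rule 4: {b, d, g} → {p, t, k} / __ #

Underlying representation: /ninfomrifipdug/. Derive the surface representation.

Rule 1 (regressive voicing assimilation): /p/ precedes the voiced obstruent /d/, so it voices to [b] by assimilation. /ninfomrifipdug/ → ninfomrifibdug.
Rule 2 (nasal place assimilation): /n/ precedes the labial consonant /f/, so it assimilates in place to [m]. /ninfomrifibdug/ → nimfomrifibdug.
Rule 3 (nasal place assimilation): /m/ precedes the alveolar consonant /r/, so it assimilates in place to [n]. /nimfomrifibdug/ → nimfonrifibdug.
Rule 4 (final devoicing): /g/ is a voiced stop in word-final position, so it devoices to [k]. /nimfonrifibdug/ → nimfonrifibduk.

nimfonrifibduk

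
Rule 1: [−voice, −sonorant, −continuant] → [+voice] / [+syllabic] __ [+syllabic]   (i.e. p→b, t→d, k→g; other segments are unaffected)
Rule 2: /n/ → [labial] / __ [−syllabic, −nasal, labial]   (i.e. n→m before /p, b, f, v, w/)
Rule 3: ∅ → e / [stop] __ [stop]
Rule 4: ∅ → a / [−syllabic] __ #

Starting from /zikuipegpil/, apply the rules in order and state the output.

ziguibegepila

Rule 1 (intervocalic voicing): /k/ is a voiceless stop between vowels /i/ and /u/, so it voices to [g]. /p/ is a voiceless stop between vowels /i/ and /e/, so it voices to [b]. /zikuipegpil/ → ziguibegpil.
Rule 2 (nasal place assimilation): no segment meets the environment; /ziguibegpil/ is unchanged.
Rule 3 (stop-cluster e-epenthesis): /g/ and /p/ form a stop–stop cluster, so [e] is inserted between them. /ziguibegpil/ → ziguibegepil.
Rule 4 (final a-epenthesis): the form ends in the consonant /l/, so [a] is inserted word-finally. /ziguibegepil/ → ziguibegepila.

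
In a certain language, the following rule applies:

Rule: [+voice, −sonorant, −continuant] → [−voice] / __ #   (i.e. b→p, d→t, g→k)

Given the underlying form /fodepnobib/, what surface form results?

fodepnobip

/b/ is a voiced stop in word-final position, so it devoices to [p].
The other instances of /d/, /b/ do not occur in the required environment and remain unchanged.
Surface form: [fodepnobip].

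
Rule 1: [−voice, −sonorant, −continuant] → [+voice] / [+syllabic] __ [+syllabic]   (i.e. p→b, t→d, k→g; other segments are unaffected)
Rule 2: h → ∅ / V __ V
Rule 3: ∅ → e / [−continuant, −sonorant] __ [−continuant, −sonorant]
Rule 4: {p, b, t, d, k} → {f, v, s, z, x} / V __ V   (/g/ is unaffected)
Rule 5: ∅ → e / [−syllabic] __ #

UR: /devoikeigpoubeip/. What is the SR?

Rule 1 (intervocalic voicing): /k/ is a voiceless stop between vowels /i/ and /e/, so it voices to [g]. /devoikeigpoubeip/ → devoigeigpoubeip.
Rule 2 (intervocalic h-deletion): no segment meets the environment; /devoigeigpoubeip/ is unchanged.
Rule 3 (stop-cluster e-epenthesis): /g/ and /p/ form a stop–stop cluster, so [e] is inserted between them. /devoigeigpoubeip/ → devoigeigepoubeip.
Rule 4 (intervocalic spirantization): /p/ is a stop between vowels /e/ and /o/, so it spirantizes to the fricative [f]. /b/ is a stop between vowels /u/ and /e/, so it spirantizes to the fricative [v]. /devoigeigepoubeip/ → devoigeigefouveip.
Rule 5 (final e-epenthesis): the form ends in the consonant /p/, so [e] is inserted word-finally. /devoigeigefouveip/ → devoigeigefouveipe.

devoigeigefouveipe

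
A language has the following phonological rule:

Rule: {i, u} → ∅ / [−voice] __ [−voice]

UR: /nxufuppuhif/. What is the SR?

/u/ is a high vowel flanked by voiceless consonants /x/ and /f/, so it deletes.
/u/ is a high vowel flanked by voiceless consonants /f/ and /p/, so it deletes.
/u/ is a high vowel flanked by voiceless consonants /p/ and /h/, so it deletes.
/i/ is a high vowel flanked by voiceless consonants /h/ and /f/, so it deletes.
Surface form: [nxfpphf].

nxfpphf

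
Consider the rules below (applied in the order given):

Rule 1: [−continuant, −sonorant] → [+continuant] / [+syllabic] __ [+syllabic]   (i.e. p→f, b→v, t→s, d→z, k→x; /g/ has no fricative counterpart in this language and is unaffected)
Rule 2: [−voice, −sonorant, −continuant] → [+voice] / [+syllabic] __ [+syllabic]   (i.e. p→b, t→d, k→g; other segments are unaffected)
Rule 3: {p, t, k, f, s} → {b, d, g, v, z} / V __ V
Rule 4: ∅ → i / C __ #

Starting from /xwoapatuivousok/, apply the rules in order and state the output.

Rule 1 (intervocalic spirantization): /p/ is a stop between vowels /a/ and /a/, so it spirantizes to the fricative [f]. /t/ is a stop between vowels /a/ and /u/, so it spirantizes to the fricative [s]. /xwoapatuivousok/ → xwoafasuivousok.
Rule 2 (intervocalic voicing): no segment meets the environment; /xwoafasuivousok/ is unchanged.
Rule 3 (intervocalic voicing): /f/ is a voiceless obstruent between vowels /a/ and /a/, so it voices to [v]. /s/ is a voiceless obstruent between vowels /a/ and /u/, so it voices to [z]. /s/ is a voiceless obstruent between vowels /u/ and /o/, so it voices to [z]. /xwoafasuivousok/ → xwoavazuivouzok.
Rule 4 (final i-epenthesis): the form ends in the consonant /k/, so [i] is inserted word-finally. /xwoavazuivouzok/ → xwoavazuivouzoki.

xwoavazuivouzoki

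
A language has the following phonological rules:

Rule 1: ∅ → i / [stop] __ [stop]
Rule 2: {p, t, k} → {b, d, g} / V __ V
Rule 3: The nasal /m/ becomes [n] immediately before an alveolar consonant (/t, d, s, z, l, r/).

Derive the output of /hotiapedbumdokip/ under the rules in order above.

hodiabedibundogip

Rule 1 (stop-cluster i-epenthesis): /d/ and /b/ form a stop–stop cluster, so [i] is inserted between them. /hotiapedbumdokip/ → hotiapedibumdokip.
Rule 2 (intervocalic voicing): /t/ is a voiceless stop between vowels /o/ and /i/, so it voices to [d]. /p/ is a voiceless stop between vowels /a/ and /e/, so it voices to [b]. /k/ is a voiceless stop between vowels /o/ and /i/, so it voices to [g]. /hotiapedibumdokip/ → hodiabedibumdogip.
Rule 3 (nasal place assimilation): /m/ precedes the alveolar consonant /d/, so it assimilates in place to [n]. /hodiabedibumdogip/ → hodiabedibundogip.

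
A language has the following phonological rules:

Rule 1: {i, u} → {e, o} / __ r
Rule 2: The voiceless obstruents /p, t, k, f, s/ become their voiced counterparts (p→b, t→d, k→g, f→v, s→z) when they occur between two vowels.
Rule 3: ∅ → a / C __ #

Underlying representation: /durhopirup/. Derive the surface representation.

Rule 1 (pre-rhotic lowering): /u/ is a high vowel immediately before /r/, so it lowers to [o]. /i/ is a high vowel immediately before /r/, so it lowers to [e]. /durhopirup/ → dorhoperup.
Rule 2 (intervocalic voicing): /p/ is a voiceless obstruent between vowels /o/ and /e/, so it voices to [b]. /dorhoperup/ → dorhoberup.
Rule 3 (final a-epenthesis): the form ends in the consonant /p/, so [a] is inserted word-finally. /dorhoberup/ → dorhoberupa.

dorhoberupa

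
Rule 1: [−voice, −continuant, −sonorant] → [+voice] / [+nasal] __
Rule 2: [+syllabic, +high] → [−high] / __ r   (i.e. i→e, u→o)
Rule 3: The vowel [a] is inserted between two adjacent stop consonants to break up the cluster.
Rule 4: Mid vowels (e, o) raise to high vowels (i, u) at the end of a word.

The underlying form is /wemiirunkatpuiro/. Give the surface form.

wemierungatapueru

Rule 1 (post-nasal voicing): /k/ is a voiceless stop immediately after the nasal /n/, so it voices to [g]. /wemiirunkatpuiro/ → wemiirungatpuiro.
Rule 2 (pre-rhotic lowering): /i/ is a high vowel immediately before /r/, so it lowers to [e]. /i/ is a high vowel immediately before /r/, so it lowers to [e]. /wemiirungatpuiro/ → wemierungatpuero.
Rule 3 (stop-cluster a-epenthesis): /t/ and /p/ form a stop–stop cluster, so [a] is inserted between them. /wemierungatpuero/ → wemierungatapuero.
Rule 4 (final vowel raising): /o/ is a mid vowel in word-final position, so it raises to [u]. /wemierungatapuero/ → wemierungatapueru.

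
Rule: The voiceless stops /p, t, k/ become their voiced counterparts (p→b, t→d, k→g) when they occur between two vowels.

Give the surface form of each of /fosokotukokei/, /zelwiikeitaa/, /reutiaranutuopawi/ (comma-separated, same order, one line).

fosogodugogei, zelwiigeidaa, reudiaranuduobawi

/fosokotukokei/: /k/ is a voiceless stop between vowels /o/ and /o/, so it voices to [g]. /t/ is a voiceless stop between vowels /o/ and /u/, so it voices to [d]. /k/ is a voiceless stop between vowels /u/ and /o/, so it voices to [g]. /k/ is a voiceless stop between vowels /o/ and /e/, so it voices to [g]. → [fosogodugogei].
/zelwiikeitaa/: /k/ is a voiceless stop between vowels /i/ and /e/, so it voices to [g]. /t/ is a voiceless stop between vowels /i/ and /a/, so it voices to [d]. → [zelwiigeidaa].
/reutiaranutuopawi/: /t/ is a voiceless stop between vowels /u/ and /i/, so it voices to [d]. /t/ is a voiceless stop between vowels /u/ and /u/, so it voices to [d]. /p/ is a voiceless stop between vowels /o/ and /a/, so it voices to [b]. → [reudiaranuduobawi].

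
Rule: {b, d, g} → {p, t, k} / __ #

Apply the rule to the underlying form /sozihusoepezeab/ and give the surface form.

sozihusoepezeap

/b/ is a voiced stop in word-final position, so it devoices to [p].
Surface form: [sozihusoepezeap].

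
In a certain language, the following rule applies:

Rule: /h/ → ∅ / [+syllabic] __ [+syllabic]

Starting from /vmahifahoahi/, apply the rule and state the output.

vmaifaoai

/h/ occurs between vowels /a/ and /i/, so it deletes.
/h/ occurs between vowels /a/ and /o/, so it deletes.
/h/ occurs between vowels /a/ and /i/, so it deletes.
Surface form: [vmaifaoai].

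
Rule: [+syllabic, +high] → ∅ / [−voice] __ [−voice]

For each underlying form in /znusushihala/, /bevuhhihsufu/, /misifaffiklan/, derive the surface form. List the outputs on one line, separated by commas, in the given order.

/znusushihala/: /u/ is a high vowel flanked by voiceless consonants /s/ and /s/, so it deletes. /i/ is a high vowel flanked by voiceless consonants /h/ and /h/, so it deletes. → [znusshhala].
/bevuhhihsufu/: /i/ is a high vowel flanked by voiceless consonants /h/ and /h/, so it deletes. /u/ is a high vowel flanked by voiceless consonants /s/ and /f/, so it deletes. → [bevuhhhsfu].
/misifaffiklan/: /i/ is a high vowel flanked by voiceless consonants /s/ and /f/, so it deletes. /i/ is a high vowel flanked by voiceless consonants /f/ and /k/, so it deletes. → [misfaffklan].

znusshhala, bevuhhhsfu, misfaffklan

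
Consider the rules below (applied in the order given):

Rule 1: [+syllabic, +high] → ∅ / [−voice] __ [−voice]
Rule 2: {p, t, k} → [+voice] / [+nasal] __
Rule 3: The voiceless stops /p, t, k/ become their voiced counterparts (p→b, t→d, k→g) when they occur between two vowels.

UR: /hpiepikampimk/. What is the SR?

hpiepkambimg

Rule 1 (high vowel syncope): /i/ is a high vowel flanked by voiceless consonants /p/ and /k/, so it deletes. /hpiepikampimk/ → hpiepkampimk.
Rule 2 (post-nasal voicing): /p/ is a voiceless stop immediately after the nasal /m/, so it voices to [b]. /k/ is a voiceless stop immediately after the nasal /m/, so it voices to [g]. /hpiepkampimk/ → hpiepkambimg.
Rule 3 (intervocalic voicing): no segment meets the environment; /hpiepkambimg/ is unchanged.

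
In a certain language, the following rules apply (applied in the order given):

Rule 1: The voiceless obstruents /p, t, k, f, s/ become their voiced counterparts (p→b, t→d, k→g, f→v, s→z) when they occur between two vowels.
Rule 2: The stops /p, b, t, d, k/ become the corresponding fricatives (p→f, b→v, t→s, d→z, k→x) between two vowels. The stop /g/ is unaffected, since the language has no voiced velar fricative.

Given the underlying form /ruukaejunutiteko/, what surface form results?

ruugaejunuzizego

Rule 1 (intervocalic voicing): /k/ is a voiceless obstruent between vowels /u/ and /a/, so it voices to [g]. /t/ is a voiceless obstruent between vowels /u/ and /i/, so it voices to [d]. /t/ is a voiceless obstruent between vowels /i/ and /e/, so it voices to [d]. /k/ is a voiceless obstruent between vowels /e/ and /o/, so it voices to [g]. /ruukaejunutiteko/ → ruugaejunudidego.
Rule 2 (intervocalic spirantization): /d/ is a stop between vowels /u/ and /i/, so it spirantizes to the fricative [z]. /d/ is a stop between vowels /i/ and /e/, so it spirantizes to the fricative [z]. /ruugaejunudidego/ → ruugaejunuzizego.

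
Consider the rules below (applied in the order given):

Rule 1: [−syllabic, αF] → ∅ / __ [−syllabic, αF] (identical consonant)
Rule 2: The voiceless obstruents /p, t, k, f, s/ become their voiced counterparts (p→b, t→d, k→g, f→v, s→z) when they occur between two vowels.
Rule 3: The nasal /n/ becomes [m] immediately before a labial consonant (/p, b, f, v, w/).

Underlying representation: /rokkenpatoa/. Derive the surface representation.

rogempadoa

Rule 1 (degemination): /kk/ is a geminate; the first /k/ deletes. /rokkenpatoa/ → rokenpatoa.
Rule 2 (intervocalic voicing): /k/ is a voiceless obstruent between vowels /o/ and /e/, so it voices to [g]. /t/ is a voiceless obstruent between vowels /a/ and /o/, so it voices to [d]. /rokenpatoa/ → rogenpadoa.
Rule 3 (nasal place assimilation): /n/ precedes the labial consonant /p/, so it assimilates in place to [m]. /rogenpadoa/ → rogempadoa.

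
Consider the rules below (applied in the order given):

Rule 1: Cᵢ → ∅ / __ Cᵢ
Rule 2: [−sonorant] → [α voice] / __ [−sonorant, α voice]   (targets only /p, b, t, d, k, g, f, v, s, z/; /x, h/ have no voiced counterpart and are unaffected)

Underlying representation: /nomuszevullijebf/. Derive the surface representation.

Rule 1 (degemination): /ll/ is a geminate; the first /l/ deletes. /nomuszevullijebf/ → nomuszevulijebf.
Rule 2 (regressive voicing assimilation): /s/ precedes the voiced obstruent /z/, so it voices to [z] by assimilation. /b/ precedes the voiceless obstruent /f/, so it devoices to [p] by assimilation. /nomuszevulijebf/ → nomuzzevulijepf.

nomuzzevulijepf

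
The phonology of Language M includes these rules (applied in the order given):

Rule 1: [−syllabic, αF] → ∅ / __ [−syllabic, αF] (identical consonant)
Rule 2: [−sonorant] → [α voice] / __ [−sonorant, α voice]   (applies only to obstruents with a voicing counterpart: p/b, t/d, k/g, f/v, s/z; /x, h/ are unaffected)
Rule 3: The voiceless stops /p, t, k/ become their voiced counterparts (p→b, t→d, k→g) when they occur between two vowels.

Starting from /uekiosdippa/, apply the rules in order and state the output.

Rule 1 (degemination): /pp/ is a geminate; the first /p/ deletes. /uekiosdippa/ → uekiosdipa.
Rule 2 (regressive voicing assimilation): /s/ precedes the voiced obstruent /d/, so it voices to [z] by assimilation. /uekiosdipa/ → uekiozdipa.
Rule 3 (intervocalic voicing): /k/ is a voiceless stop between vowels /e/ and /i/, so it voices to [g]. /p/ is a voiceless stop between vowels /i/ and /a/, so it voices to [b]. /uekiozdipa/ → uegiozdiba.

uegiozdiba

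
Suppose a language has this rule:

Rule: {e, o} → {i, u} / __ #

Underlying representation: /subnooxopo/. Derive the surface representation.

subnooxopu

Scanning /subnooxopo/: /o/ at position 5 is not in the conditioning environment; /o/ at position 6 is not in the conditioning environment; /o/ at position 8 is not in the conditioning environment; /o/ is a mid vowel in word-final position, so it raises to [u].
Result: [subnooxopu].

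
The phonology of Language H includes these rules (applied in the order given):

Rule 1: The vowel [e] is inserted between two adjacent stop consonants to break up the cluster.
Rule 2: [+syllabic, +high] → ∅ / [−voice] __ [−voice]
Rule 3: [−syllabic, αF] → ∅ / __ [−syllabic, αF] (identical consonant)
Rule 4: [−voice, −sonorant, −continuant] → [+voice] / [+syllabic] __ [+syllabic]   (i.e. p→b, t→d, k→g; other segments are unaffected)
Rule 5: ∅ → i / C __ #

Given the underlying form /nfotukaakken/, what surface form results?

nfotkaagegeni

Rule 1 (stop-cluster e-epenthesis): /k/ and /k/ form a stop–stop cluster, so [e] is inserted between them. /nfotukaakken/ → nfotukaakeken.
Rule 2 (high vowel syncope): /u/ is a high vowel flanked by voiceless consonants /t/ and /k/, so it deletes. /nfotukaakeken/ → nfotkaakeken.
Rule 3 (degemination): no segment meets the environment; /nfotkaakeken/ is unchanged.
Rule 4 (intervocalic voicing): /k/ is a voiceless stop between vowels /a/ and /e/, so it voices to [g]. /k/ is a voiceless stop between vowels /e/ and /e/, so it voices to [g]. /nfotkaakeken/ → nfotkaagegen.
Rule 5 (final i-epenthesis): the form ends in the consonant /n/, so [i] is inserted word-finally. /nfotkaagegen/ → nfotkaagegeni.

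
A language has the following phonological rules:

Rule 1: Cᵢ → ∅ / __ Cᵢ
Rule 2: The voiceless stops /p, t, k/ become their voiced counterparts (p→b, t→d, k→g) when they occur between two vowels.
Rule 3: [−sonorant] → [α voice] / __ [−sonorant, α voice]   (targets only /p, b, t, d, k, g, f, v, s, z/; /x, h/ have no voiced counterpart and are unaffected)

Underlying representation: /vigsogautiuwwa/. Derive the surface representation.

viksogaudiuwa

Rule 1 (degemination): /ww/ is a geminate; the first /w/ deletes. /vigsogautiuwwa/ → vigsogautiuwa.
Rule 2 (intervocalic voicing): /t/ is a voiceless stop between vowels /u/ and /i/, so it voices to [d]. /vigsogautiuwa/ → vigsogaudiuwa.
Rule 3 (regressive voicing assimilation): /g/ precedes the voiceless obstruent /s/, so it devoices to [k] by assimilation. /vigsogaudiuwa/ → viksogaudiuwa.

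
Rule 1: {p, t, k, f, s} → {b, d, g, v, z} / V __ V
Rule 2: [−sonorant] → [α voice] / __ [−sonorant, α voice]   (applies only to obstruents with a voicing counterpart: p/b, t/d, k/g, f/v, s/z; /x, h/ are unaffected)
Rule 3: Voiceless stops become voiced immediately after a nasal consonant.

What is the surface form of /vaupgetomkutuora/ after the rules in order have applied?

Rule 1 (intervocalic voicing): /t/ is a voiceless obstruent between vowels /e/ and /o/, so it voices to [d]. /t/ is a voiceless obstruent between vowels /u/ and /u/, so it voices to [d]. /vaupgetomkutuora/ → vaupgedomkuduora.
Rule 2 (regressive voicing assimilation): /p/ precedes the voiced obstruent /g/, so it voices to [b] by assimilation. /vaupgedomkuduora/ → vaubgedomkuduora.
Rule 3 (post-nasal voicing): /k/ is a voiceless stop immediately after the nasal /m/, so it voices to [g]. /vaubgedomkuduora/ → vaubgedomguduora.

vaubgedomguduora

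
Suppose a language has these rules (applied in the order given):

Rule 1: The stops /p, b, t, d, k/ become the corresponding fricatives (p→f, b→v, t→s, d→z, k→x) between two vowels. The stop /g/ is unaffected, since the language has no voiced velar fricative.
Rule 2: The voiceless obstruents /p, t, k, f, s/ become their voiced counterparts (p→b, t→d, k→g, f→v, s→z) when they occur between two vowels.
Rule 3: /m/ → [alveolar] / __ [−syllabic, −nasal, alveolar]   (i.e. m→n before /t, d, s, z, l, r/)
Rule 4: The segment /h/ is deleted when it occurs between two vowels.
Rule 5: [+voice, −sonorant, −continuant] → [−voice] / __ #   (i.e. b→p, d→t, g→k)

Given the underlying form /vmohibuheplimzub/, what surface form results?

Rule 1 (intervocalic spirantization): /b/ is a stop between vowels /i/ and /u/, so it spirantizes to the fricative [v]. /vmohibuheplimzub/ → vmohivuheplimzub.
Rule 2 (intervocalic voicing): no segment meets the environment; /vmohivuheplimzub/ is unchanged.
Rule 3 (nasal place assimilation): /m/ precedes the alveolar consonant /z/, so it assimilates in place to [n]. /vmohivuheplimzub/ → vmohivuheplinzub.
Rule 4 (intervocalic h-deletion): /h/ occurs between vowels /o/ and /i/, so it deletes. /h/ occurs between vowels /u/ and /e/, so it deletes. /vmohivuheplinzub/ → vmoivueplinzub.
Rule 5 (final devoicing): /b/ is a voiced stop in word-final position, so it devoices to [p]. /vmoivueplinzub/ → vmoivueplinzup.

vmoivueplinzup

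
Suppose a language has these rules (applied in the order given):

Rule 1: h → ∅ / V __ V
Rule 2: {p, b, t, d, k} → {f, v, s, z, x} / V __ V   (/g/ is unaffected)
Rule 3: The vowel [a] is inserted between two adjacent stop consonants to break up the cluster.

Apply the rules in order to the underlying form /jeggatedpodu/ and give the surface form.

jegagasedapozu

Rule 1 (intervocalic h-deletion): no segment meets the environment; /jeggatedpodu/ is unchanged.
Rule 2 (intervocalic spirantization): /t/ is a stop between vowels /a/ and /e/, so it spirantizes to the fricative [s]. /d/ is a stop between vowels /o/ and /u/, so it spirantizes to the fricative [z]. /jeggatedpodu/ → jeggasedpozu.
Rule 3 (stop-cluster a-epenthesis): /g/ and /g/ form a stop–stop cluster, so [a] is inserted between them. /d/ and /p/ form a stop–stop cluster, so [a] is inserted between them. /jeggasedpozu/ → jegagasedapozu.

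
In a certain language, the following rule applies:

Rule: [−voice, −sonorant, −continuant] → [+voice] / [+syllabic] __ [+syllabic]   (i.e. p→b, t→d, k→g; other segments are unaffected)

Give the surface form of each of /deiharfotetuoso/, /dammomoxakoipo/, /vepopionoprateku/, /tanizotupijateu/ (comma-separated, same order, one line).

deiharfodeduoso, dammomoxagoibo, vebobionopradegu, tanizodubijadeu

/deiharfotetuoso/: /t/ is a voiceless stop between vowels /o/ and /e/, so it voices to [d]. /t/ is a voiceless stop between vowels /e/ and /u/, so it voices to [d]. → [deiharfodeduoso].
/dammomoxakoipo/: /k/ is a voiceless stop between vowels /a/ and /o/, so it voices to [g]. /p/ is a voiceless stop between vowels /i/ and /o/, so it voices to [b]. → [dammomoxagoibo].
/vepopionoprateku/: /p/ is a voiceless stop between vowels /e/ and /o/, so it voices to [b]. /p/ is a voiceless stop between vowels /o/ and /i/, so it voices to [b]. /t/ is a voiceless stop between vowels /a/ and /e/, so it voices to [d]. /k/ is a voiceless stop between vowels /e/ and /u/, so it voices to [g]. → [vebobionopradegu].
/tanizotupijateu/: /t/ is a voiceless stop between vowels /o/ and /u/, so it voices to [d]. /p/ is a voiceless stop between vowels /u/ and /i/, so it voices to [b]. /t/ is a voiceless stop between vowels /a/ and /e/, so it voices to [d]. → [tanizodubijadeu].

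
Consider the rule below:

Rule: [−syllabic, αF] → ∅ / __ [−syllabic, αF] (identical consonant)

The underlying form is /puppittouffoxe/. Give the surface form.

pupitoufoxe

/pp/ is a geminate; the first /p/ deletes.
/tt/ is a geminate; the first /t/ deletes.
/ff/ is a geminate; the first /f/ deletes.
The other instances of /p/, /t/, /f/, /x/ do not occur in the required environment and remain unchanged.
Surface form: [pupitoufoxe].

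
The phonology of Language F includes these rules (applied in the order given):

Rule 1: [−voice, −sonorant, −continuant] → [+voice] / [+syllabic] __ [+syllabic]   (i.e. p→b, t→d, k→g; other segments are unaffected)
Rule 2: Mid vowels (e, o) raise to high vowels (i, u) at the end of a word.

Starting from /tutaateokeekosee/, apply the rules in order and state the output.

Rule 1 (intervocalic voicing): /t/ is a voiceless stop between vowels /u/ and /a/, so it voices to [d]. /t/ is a voiceless stop between vowels /a/ and /e/, so it voices to [d]. /k/ is a voiceless stop between vowels /o/ and /e/, so it voices to [g]. /k/ is a voiceless stop between vowels /e/ and /o/, so it voices to [g]. /tutaateokeekosee/ → tudaadeogeegosee.
Rule 2 (final vowel raising): /e/ is a mid vowel in word-final position, so it raises to [i]. /tudaadeogeegosee/ → tudaadeogeegosei.

tudaadeogeegosei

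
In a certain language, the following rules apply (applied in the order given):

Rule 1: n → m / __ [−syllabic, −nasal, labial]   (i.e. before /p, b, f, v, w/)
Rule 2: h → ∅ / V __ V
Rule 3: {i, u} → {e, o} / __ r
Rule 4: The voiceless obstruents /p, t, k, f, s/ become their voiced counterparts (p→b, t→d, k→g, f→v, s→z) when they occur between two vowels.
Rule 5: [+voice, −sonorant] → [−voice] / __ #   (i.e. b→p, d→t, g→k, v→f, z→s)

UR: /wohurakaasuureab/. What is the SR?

wooragaazuoreap

Rule 1 (nasal place assimilation): no segment meets the environment; /wohurakaasuureab/ is unchanged.
Rule 2 (intervocalic h-deletion): /h/ occurs between vowels /o/ and /u/, so it deletes. /wohurakaasuureab/ → wourakaasuureab.
Rule 3 (pre-rhotic lowering): /u/ is a high vowel immediately before /r/, so it lowers to [o]. /u/ is a high vowel immediately before /r/, so it lowers to [o]. /wourakaasuureab/ → woorakaasuoreab.
Rule 4 (intervocalic voicing): /k/ is a voiceless obstruent between vowels /a/ and /a/, so it voices to [g]. /s/ is a voiceless obstruent between vowels /a/ and /u/, so it voices to [z]. /woorakaasuoreab/ → wooragaazuoreab.
Rule 5 (final devoicing): /b/ is a voiced obstruent in word-final position, so it devoices to [p]. /wooragaazuoreab/ → wooragaazuoreap.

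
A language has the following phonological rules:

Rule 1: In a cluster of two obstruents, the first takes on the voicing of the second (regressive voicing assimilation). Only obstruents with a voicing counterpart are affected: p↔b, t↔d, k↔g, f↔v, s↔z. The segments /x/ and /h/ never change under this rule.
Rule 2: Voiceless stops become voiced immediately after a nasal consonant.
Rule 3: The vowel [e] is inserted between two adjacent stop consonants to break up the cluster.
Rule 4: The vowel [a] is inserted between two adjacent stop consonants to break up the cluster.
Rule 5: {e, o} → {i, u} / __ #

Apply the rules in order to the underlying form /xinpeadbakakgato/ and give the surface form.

Rule 1 (regressive voicing assimilation): /k/ precedes the voiced obstruent /g/, so it voices to [g] by assimilation. /xinpeadbakakgato/ → xinpeadbakaggato.
Rule 2 (post-nasal voicing): /p/ is a voiceless stop immediately after the nasal /n/, so it voices to [b]. /xinpeadbakaggato/ → xinbeadbakaggato.
Rule 3 (stop-cluster e-epenthesis): /d/ and /b/ form a stop–stop cluster, so [e] is inserted between them. /g/ and /g/ form a stop–stop cluster, so [e] is inserted between them. /xinbeadbakaggato/ → xinbeadebakagegato.
Rule 4 (stop-cluster a-epenthesis): no segment meets the environment; /xinbeadebakagegato/ is unchanged.
Rule 5 (final vowel raising): /o/ is a mid vowel in word-final position, so it raises to [u]. /xinbeadebakagegato/ → xinbeadebakagegatu.

xinbeadebakagegatu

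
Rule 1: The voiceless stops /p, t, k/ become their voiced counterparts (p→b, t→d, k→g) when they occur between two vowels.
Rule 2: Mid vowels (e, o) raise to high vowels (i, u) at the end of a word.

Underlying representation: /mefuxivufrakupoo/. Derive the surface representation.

mefuxivufragubou

Rule 1 (intervocalic voicing): /k/ is a voiceless stop between vowels /a/ and /u/, so it voices to [g]. /p/ is a voiceless stop between vowels /u/ and /o/, so it voices to [b]. /mefuxivufrakupoo/ → mefuxivufraguboo.
Rule 2 (final vowel raising): /o/ is a mid vowel in word-final position, so it raises to [u]. /mefuxivufraguboo/ → mefuxivufragubou.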